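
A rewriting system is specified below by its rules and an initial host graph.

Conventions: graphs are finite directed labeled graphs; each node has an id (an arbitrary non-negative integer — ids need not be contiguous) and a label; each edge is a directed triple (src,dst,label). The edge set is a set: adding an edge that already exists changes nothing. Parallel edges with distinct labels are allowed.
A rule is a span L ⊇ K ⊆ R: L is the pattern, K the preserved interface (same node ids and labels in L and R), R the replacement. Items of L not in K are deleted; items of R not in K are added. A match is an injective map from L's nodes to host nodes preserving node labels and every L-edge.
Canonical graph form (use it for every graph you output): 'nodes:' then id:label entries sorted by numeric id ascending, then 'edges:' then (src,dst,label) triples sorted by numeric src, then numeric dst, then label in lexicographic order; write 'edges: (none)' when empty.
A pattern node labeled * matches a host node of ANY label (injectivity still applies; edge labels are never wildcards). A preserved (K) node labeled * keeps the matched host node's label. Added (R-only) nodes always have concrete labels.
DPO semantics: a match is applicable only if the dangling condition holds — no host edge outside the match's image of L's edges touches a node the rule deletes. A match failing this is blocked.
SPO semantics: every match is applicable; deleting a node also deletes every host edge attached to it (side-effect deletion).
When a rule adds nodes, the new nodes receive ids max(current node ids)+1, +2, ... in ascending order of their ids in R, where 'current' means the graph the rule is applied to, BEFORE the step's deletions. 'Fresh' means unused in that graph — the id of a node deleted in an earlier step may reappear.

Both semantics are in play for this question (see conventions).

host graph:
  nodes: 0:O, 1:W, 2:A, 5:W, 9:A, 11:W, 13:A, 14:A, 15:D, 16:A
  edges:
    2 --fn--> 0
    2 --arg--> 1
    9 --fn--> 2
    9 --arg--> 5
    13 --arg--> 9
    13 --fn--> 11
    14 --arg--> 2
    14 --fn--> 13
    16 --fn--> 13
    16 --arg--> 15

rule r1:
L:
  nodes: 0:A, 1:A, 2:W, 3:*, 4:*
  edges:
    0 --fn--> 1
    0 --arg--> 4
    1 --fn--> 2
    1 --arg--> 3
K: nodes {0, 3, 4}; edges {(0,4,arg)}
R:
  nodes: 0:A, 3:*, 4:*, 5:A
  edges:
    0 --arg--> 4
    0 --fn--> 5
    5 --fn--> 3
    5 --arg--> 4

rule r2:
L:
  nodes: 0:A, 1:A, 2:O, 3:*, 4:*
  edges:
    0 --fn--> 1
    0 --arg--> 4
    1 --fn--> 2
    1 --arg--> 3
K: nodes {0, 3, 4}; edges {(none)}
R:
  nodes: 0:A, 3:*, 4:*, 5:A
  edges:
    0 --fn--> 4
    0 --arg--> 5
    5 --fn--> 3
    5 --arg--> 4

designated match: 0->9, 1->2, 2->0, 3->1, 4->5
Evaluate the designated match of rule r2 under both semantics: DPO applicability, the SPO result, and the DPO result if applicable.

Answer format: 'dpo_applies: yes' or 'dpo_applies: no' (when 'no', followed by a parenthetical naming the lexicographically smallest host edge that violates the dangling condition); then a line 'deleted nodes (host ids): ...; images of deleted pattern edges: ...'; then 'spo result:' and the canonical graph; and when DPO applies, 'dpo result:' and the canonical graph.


dpo_applies: no
(the rule deletes node 2, which keeps host edge (14,2,arg) outside the match image — the dangling condition fails, DPO blocks; SPO proceeds and side-deletes such edges)
deleted nodes (host ids): 0, 2; images of deleted pattern edges: (2,0,fn); (2,1,arg); (9,2,fn); (9,5,arg)
spo result:
nodes: 1:W, 5:W, 9:A, 11:W, 13:A, 14:A, 15:D, 16:A, 17:A
edges: (9,5,fn); (9,17,arg); (13,9,arg); (13,11,fn); (14,13,fn); (16,13,fn); (16,15,arg); (17,1,fn); (17,5,arg)


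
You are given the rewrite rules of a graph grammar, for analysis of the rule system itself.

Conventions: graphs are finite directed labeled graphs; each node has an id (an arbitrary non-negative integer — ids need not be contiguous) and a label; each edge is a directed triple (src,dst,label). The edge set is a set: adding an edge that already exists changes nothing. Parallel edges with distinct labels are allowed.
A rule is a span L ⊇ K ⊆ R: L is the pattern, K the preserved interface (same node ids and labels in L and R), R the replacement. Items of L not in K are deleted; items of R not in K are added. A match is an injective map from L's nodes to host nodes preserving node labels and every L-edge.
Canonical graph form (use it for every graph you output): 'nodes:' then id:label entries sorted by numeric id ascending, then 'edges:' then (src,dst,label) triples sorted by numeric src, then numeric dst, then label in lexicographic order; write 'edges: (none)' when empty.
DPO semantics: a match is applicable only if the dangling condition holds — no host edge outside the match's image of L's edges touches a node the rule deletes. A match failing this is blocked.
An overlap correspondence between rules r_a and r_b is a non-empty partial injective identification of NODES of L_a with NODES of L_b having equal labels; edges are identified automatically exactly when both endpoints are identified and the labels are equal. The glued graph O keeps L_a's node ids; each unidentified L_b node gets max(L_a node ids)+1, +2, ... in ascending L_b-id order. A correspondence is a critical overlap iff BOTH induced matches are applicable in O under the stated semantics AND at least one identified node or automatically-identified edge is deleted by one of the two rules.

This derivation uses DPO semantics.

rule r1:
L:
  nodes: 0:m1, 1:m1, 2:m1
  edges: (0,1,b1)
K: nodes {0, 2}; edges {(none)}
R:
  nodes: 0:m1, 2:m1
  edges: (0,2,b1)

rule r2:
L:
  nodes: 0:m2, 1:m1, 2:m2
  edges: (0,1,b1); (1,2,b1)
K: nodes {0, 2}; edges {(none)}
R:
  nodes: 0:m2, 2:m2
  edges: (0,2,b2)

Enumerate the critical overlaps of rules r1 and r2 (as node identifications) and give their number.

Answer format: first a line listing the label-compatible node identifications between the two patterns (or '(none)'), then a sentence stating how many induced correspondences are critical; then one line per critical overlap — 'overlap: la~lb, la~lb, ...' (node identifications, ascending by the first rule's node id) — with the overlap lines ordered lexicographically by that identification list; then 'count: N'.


label-compatible node identifications between L(r1) and L(r2): 0~1, 1~1, 2~1
1 of the induced correspondences is a critical overlap of r1 and r2.
overlap: 2~1
count: 1


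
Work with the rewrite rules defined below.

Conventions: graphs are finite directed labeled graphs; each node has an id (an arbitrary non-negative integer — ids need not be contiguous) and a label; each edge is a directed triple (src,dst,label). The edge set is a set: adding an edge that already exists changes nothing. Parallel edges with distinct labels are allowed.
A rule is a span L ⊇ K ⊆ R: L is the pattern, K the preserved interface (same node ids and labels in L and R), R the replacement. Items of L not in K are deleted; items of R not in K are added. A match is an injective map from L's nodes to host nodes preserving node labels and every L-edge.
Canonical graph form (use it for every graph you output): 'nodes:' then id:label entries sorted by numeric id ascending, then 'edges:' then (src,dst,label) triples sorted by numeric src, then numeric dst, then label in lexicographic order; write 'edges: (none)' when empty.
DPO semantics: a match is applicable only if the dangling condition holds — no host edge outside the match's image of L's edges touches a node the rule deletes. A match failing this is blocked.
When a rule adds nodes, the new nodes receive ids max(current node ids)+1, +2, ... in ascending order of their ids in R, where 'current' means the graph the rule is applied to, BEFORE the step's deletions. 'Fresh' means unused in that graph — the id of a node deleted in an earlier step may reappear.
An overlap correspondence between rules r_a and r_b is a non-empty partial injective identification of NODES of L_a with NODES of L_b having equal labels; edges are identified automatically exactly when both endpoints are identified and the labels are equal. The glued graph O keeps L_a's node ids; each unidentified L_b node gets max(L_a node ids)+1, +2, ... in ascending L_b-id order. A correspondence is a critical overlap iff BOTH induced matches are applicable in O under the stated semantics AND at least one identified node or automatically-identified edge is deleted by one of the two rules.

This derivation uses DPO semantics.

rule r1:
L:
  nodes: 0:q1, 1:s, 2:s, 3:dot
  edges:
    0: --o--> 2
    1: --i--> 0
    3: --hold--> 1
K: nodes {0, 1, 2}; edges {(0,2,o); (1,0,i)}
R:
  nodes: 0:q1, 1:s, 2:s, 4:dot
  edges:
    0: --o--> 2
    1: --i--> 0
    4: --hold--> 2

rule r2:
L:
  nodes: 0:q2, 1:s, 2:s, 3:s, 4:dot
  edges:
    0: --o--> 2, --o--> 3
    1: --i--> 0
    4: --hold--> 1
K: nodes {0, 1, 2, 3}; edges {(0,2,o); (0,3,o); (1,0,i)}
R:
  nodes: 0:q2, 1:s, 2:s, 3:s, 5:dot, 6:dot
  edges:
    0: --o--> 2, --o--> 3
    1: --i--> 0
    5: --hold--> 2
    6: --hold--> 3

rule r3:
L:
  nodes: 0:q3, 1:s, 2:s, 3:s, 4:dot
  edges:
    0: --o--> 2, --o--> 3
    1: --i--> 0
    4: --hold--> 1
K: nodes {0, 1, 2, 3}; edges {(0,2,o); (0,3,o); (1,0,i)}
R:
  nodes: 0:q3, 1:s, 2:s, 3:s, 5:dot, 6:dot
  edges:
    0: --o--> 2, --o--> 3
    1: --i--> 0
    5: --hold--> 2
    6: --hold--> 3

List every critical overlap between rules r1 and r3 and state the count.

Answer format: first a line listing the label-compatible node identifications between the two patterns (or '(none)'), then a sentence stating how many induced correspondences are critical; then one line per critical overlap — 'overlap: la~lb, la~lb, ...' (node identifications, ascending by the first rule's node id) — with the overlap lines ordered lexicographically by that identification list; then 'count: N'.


label-compatible node identifications between L(r1) and L(r3): 1~1, 1~2, 1~3, 2~1, 2~2, 2~3, 3~4
3 of the induced correspondences are critical overlaps of r1 and r3.
overlap: 1~1, 2~2, 3~4
overlap: 1~1, 2~3, 3~4
overlap: 1~1, 3~4
count: 3


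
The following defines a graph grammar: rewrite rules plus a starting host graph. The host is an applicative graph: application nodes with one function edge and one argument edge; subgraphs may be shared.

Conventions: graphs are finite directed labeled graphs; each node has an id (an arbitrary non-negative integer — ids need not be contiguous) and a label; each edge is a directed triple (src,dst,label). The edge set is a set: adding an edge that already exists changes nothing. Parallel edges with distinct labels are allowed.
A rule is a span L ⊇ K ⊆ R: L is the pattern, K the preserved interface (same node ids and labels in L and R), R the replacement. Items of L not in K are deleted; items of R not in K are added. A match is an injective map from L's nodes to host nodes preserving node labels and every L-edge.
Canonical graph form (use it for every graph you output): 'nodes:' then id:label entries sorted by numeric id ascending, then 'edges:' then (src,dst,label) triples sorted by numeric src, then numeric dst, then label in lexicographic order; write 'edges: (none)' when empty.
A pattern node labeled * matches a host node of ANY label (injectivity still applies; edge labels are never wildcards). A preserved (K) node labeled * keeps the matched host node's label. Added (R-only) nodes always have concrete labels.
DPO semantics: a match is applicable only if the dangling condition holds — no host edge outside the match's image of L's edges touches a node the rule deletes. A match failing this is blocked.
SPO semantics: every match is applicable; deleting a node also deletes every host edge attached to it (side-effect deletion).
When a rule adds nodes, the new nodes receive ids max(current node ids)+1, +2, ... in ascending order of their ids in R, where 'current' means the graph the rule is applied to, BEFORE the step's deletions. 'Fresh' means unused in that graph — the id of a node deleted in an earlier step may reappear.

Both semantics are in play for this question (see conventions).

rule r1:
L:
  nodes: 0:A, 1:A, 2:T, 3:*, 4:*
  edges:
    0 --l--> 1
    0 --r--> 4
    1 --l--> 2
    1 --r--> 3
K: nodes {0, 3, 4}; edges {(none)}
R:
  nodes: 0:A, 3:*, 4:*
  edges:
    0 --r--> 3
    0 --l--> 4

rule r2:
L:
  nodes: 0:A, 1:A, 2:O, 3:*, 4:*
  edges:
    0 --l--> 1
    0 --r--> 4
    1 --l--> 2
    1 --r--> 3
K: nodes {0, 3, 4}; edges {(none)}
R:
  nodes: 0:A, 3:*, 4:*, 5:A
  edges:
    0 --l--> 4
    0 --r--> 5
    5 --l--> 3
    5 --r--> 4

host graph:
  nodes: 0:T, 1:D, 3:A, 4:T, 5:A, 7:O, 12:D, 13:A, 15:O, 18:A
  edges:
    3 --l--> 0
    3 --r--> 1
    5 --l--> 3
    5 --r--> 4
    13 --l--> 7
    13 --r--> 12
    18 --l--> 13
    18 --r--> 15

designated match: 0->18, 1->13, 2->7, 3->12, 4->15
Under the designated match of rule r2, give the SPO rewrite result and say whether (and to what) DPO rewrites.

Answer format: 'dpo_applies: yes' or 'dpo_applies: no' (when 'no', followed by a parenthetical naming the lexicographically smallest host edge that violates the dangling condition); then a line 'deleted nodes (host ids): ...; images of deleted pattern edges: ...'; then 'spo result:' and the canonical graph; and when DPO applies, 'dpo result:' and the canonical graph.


dpo_applies: yes
deleted nodes (host ids): 7, 13; images of deleted pattern edges: (13,7,l); (13,12,r); (18,13,l); (18,15,r)
spo result:
nodes: 0:T, 1:D, 3:A, 4:T, 5:A, 12:D, 15:O, 18:A, 19:A
edges: (3,0,l); (3,1,r); (5,3,l); (5,4,r); (18,15,l); (18,19,r); (19,12,l); (19,15,r)
dpo result:
nodes: 0:T, 1:D, 3:A, 4:T, 5:A, 12:D, 15:O, 18:A, 19:A
edges: (3,0,l); (3,1,r); (5,3,l); (5,4,r); (18,15,l); (18,19,r); (19,12,l); (19,15,r)


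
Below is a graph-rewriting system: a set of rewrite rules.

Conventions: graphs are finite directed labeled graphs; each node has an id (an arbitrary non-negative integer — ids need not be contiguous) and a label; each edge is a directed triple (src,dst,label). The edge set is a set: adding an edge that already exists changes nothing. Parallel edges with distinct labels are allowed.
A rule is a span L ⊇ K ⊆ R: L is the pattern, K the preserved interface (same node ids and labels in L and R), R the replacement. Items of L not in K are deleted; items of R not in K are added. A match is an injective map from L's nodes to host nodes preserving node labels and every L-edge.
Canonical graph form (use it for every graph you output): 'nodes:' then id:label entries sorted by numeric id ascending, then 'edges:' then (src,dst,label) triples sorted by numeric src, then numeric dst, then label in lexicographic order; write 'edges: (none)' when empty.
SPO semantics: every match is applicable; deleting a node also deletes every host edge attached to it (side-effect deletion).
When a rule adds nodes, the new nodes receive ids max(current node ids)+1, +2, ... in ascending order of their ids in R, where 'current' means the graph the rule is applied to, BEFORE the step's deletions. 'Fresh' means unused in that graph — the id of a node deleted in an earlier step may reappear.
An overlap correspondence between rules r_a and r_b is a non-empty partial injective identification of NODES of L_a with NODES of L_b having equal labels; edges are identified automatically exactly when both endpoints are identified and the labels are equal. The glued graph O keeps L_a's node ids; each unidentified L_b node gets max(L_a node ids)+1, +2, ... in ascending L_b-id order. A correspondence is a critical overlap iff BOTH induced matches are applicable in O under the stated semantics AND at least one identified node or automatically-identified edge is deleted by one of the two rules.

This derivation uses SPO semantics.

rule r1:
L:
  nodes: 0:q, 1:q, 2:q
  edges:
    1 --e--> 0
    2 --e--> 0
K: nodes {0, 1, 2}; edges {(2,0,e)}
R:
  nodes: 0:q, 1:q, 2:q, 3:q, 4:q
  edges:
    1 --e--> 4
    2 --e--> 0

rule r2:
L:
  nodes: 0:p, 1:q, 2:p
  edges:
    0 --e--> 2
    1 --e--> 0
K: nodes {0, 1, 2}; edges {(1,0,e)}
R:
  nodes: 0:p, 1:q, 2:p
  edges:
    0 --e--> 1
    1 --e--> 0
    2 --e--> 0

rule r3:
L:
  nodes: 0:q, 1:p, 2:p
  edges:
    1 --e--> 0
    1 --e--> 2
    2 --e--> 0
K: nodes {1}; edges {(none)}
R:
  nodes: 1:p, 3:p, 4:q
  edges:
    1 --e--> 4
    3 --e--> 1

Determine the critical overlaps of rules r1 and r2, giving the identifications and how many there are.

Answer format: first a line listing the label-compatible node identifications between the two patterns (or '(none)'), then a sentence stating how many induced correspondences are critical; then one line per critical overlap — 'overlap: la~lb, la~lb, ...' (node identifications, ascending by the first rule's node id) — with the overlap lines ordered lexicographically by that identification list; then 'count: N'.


label-compatible node identifications between L(r1) and L(r2): 0~1, 1~1, 2~1
0 of the induced correspondences are critical overlaps of r1 and r2.
count: 0


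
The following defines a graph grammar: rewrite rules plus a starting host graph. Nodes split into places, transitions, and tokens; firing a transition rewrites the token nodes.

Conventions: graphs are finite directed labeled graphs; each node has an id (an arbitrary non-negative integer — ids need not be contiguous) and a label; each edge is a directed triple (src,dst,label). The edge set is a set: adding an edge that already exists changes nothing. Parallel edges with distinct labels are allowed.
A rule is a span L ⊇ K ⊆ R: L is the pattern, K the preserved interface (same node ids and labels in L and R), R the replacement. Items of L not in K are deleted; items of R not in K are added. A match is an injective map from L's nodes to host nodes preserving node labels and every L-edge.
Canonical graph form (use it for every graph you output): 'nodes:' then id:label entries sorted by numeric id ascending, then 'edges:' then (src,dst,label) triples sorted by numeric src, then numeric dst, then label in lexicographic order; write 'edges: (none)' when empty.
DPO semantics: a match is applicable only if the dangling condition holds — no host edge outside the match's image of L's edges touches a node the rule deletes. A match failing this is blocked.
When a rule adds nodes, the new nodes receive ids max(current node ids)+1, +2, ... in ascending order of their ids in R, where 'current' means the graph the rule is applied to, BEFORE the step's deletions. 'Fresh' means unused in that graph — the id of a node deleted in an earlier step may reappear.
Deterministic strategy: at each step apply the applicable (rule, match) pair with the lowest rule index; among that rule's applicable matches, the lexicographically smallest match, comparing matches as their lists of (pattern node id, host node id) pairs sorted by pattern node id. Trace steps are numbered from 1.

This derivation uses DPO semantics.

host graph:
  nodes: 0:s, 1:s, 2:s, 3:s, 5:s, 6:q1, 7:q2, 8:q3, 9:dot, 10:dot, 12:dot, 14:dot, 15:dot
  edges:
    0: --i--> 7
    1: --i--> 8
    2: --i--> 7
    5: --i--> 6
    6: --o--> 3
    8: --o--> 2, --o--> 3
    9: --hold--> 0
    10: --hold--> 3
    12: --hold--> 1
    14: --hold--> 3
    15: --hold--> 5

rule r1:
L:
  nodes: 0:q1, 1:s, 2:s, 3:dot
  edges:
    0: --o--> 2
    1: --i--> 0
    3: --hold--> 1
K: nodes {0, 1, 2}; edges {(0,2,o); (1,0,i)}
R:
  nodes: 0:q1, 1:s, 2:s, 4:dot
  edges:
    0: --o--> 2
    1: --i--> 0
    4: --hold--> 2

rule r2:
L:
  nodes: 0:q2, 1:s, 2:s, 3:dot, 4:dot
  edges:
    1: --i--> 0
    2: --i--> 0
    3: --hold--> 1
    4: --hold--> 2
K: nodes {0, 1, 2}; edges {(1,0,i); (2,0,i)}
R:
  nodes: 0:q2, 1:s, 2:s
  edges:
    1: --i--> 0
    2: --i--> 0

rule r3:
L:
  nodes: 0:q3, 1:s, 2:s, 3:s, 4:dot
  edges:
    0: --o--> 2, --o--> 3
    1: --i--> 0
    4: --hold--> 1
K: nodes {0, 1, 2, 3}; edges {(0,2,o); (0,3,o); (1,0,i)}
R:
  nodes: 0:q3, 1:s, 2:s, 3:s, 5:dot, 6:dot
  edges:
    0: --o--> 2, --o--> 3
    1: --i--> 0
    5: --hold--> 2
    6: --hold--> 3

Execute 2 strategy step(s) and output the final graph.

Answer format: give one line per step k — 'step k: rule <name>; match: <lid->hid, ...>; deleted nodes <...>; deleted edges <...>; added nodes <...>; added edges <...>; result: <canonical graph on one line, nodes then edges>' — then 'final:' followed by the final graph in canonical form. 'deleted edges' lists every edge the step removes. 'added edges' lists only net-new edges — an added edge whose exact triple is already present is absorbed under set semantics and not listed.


step 1: rule r1; match: 0->6, 1->5, 2->3, 3->15; deleted nodes 15; deleted edges (15,5,hold); added nodes 16; added edges (16,3,hold); result: nodes: 0:s, 1:s, 2:s, 3:s, 5:s, 6:q1, 7:q2, 8:q3, 9:dot, 10:dot, 12:dot, 14:dot, 16:dot edges: (0,7,i); (1,8,i); (2,7,i); (5,6,i); (6,3,o); (8,2,o); (8,3,o); (9,0,hold); (10,3,hold); (12,1,hold); (14,3,hold); (16,3,hold)
step 2: rule r3; match: 0->8, 1->1, 2->2, 3->3, 4->12; deleted nodes 12; deleted edges (12,1,hold); added nodes 17, 18; added edges (17,2,hold); (18,3,hold); result: nodes: 0:s, 1:s, 2:s, 3:s, 5:s, 6:q1, 7:q2, 8:q3, 9:dot, 10:dot, 14:dot, 16:dot, 17:dot, 18:dot edges: (0,7,i); (1,8,i); (2,7,i); (5,6,i); (6,3,o); (8,2,o); (8,3,o); (9,0,hold); (10,3,hold); (14,3,hold); (16,3,hold); (17,2,hold); (18,3,hold)
final:
nodes: 0:s, 1:s, 2:s, 3:s, 5:s, 6:q1, 7:q2, 8:q3, 9:dot, 10:dot, 14:dot, 16:dot, 17:dot, 18:dot
edges: (0,7,i); (1,8,i); (2,7,i); (5,6,i); (6,3,o); (8,2,o); (8,3,o); (9,0,hold); (10,3,hold); (14,3,hold); (16,3,hold); (17,2,hold); (18,3,hold)


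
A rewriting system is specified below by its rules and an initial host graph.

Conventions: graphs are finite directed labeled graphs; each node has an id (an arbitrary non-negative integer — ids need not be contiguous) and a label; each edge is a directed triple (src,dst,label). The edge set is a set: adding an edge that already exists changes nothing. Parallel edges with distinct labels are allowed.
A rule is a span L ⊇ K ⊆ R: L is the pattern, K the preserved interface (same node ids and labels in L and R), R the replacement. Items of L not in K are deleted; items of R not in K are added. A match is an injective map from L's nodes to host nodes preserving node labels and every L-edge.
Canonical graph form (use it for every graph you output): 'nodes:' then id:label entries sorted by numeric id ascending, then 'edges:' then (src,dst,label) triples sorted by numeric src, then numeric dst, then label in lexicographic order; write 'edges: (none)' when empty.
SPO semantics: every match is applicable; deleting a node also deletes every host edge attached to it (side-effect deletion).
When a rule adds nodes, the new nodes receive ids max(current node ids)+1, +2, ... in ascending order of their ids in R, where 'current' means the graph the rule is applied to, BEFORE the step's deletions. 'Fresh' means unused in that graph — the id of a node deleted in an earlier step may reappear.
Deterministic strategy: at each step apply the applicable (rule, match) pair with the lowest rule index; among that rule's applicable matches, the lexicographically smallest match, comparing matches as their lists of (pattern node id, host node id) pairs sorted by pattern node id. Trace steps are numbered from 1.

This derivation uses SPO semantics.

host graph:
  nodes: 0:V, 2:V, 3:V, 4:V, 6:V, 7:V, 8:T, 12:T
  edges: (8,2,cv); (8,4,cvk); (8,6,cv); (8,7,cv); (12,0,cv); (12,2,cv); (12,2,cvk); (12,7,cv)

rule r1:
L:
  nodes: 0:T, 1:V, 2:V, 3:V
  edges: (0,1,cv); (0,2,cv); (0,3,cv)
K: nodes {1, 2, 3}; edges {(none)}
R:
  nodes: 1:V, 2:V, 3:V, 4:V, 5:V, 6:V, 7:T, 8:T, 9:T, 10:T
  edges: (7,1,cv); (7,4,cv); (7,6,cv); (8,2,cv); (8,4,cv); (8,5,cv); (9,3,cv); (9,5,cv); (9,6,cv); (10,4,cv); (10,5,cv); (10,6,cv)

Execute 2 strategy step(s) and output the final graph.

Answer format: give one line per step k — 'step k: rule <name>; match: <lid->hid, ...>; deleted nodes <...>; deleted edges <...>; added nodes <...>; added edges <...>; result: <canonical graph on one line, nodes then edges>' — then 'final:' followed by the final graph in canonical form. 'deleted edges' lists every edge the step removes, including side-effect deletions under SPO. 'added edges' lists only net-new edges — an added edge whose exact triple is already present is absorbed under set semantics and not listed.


step 1: rule r1; match: 0->8, 1->2, 2->6, 3->7; deleted nodes 8; deleted edges (8,2,cv); (8,4,cvk); (8,6,cv); (8,7,cv); added nodes 13, 14, 15, 16, 17, 18, 19; added edges (16,2,cv); (16,13,cv); (16,15,cv); (17,6,cv); (17,13,cv); (17,14,cv); (18,7,cv); (18,14,cv); (18,15,cv); (19,13,cv); (19,14,cv); (19,15,cv); result: nodes: 0:V, 2:V, 3:V, 4:V, 6:V, 7:V, 12:T, 13:V, 14:V, 15:V, 16:T, 17:T, 18:T, 19:T edges: (12,0,cv); (12,2,cv); (12,2,cvk); (12,7,cv); (16,2,cv); (16,13,cv); (16,15,cv); (17,6,cv); (17,13,cv); (17,14,cv); (18,7,cv); (18,14,cv); (18,15,cv); (19,13,cv); (19,14,cv); (19,15,cv)
step 2: rule r1; match: 0->12, 1->0, 2->2, 3->7; deleted nodes 12; deleted edges (12,0,cv); (12,2,cv); (12,2,cvk); (12,7,cv); added nodes 20, 21, 22, 23, 24, 25, 26; added edges (23,0,cv); (23,20,cv); (23,22,cv); (24,2,cv); (24,20,cv); (24,21,cv); (25,7,cv); (25,21,cv); (25,22,cv); (26,20,cv); (26,21,cv); (26,22,cv); result: nodes: 0:V, 2:V, 3:V, 4:V, 6:V, 7:V, 13:V, 14:V, 15:V, 16:T, 17:T, 18:T, 19:T, 20:V, 21:V, 22:V, 23:T, 24:T, 25:T, 26:T edges: (16,2,cv); (16,13,cv); (16,15,cv); (17,6,cv); (17,13,cv); (17,14,cv); (18,7,cv); (18,14,cv); (18,15,cv); (19,13,cv); (19,14,cv); (19,15,cv); (23,0,cv); (23,20,cv); (23,22,cv); (24,2,cv); (24,20,cv); (24,21,cv); (25,7,cv); (25,21,cv); (25,22,cv); (26,20,cv); (26,21,cv); (26,22,cv)
final:
nodes: 0:V, 2:V, 3:V, 4:V, 6:V, 7:V, 13:V, 14:V, 15:V, 16:T, 17:T, 18:T, 19:T, 20:V, 21:V, 22:V, 23:T, 24:T, 25:T, 26:T
edges: (16,2,cv); (16,13,cv); (16,15,cv); (17,6,cv); (17,13,cv); (17,14,cv); (18,7,cv); (18,14,cv); (18,15,cv); (19,13,cv); (19,14,cv); (19,15,cv); (23,0,cv); (23,20,cv); (23,22,cv); (24,2,cv); (24,20,cv); (24,21,cv); (25,7,cv); (25,21,cv); (25,22,cv); (26,20,cv); (26,21,cv); (26,22,cv)


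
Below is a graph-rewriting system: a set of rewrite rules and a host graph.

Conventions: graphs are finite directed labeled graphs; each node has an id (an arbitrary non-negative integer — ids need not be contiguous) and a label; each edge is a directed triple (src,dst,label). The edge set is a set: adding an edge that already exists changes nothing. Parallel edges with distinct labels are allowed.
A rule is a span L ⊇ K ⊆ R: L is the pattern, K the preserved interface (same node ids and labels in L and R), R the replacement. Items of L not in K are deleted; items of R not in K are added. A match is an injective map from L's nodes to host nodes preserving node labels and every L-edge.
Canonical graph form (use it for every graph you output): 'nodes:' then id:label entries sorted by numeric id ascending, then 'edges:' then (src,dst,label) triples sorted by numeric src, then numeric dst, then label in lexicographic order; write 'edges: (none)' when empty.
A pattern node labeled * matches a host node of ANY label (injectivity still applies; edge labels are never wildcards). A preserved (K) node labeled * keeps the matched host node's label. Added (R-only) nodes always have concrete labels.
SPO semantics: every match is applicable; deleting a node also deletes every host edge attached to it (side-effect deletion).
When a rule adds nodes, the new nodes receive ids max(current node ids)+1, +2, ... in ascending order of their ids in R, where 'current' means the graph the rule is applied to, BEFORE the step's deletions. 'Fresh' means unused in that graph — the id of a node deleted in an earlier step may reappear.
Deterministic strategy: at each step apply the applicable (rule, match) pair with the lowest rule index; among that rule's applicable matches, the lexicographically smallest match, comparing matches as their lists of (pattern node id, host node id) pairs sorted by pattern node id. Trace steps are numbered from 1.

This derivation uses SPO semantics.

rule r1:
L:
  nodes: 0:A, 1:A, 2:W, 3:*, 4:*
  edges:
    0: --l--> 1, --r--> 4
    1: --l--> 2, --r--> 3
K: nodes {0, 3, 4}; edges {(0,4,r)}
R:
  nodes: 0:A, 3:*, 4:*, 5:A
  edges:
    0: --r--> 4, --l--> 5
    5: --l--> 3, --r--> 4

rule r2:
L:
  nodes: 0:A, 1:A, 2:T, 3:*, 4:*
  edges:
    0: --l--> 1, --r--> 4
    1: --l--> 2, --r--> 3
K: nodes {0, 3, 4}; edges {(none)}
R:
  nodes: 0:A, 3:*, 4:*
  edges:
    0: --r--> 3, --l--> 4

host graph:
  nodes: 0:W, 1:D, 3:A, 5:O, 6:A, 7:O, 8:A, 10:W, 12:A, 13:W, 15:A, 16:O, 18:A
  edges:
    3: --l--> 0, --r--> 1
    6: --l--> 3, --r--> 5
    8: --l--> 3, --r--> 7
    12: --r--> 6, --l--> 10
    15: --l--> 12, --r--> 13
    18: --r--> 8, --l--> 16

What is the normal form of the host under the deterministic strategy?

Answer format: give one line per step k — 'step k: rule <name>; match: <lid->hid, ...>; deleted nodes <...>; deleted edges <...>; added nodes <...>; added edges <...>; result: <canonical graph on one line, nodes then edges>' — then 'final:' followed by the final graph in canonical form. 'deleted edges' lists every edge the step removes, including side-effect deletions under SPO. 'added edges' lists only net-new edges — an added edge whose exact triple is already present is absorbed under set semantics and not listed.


step 1: rule r1; match: 0->6, 1->3, 2->0, 3->1, 4->5; deleted nodes 0, 3; deleted edges (3,0,l); (3,1,r); (6,3,l); (8,3,l); added nodes 19; added edges (6,19,l); (19,1,l); (19,5,r); result: nodes: 1:D, 5:O, 6:A, 7:O, 8:A, 10:W, 12:A, 13:W, 15:A, 16:O, 18:A, 19:A edges: (6,5,r); (6,19,l); (8,7,r); (12,6,r); (12,10,l); (15,12,l); (15,13,r); (18,8,r); (18,16,l); (19,1,l); (19,5,r)
step 2: rule r1; match: 0->15, 1->12, 2->10, 3->6, 4->13; deleted nodes 10, 12; deleted edges (12,6,r); (12,10,l); (15,12,l); added nodes 20; added edges (15,20,l); (20,6,l); (20,13,r); result: nodes: 1:D, 5:O, 6:A, 7:O, 8:A, 13:W, 15:A, 16:O, 18:A, 19:A, 20:A edges: (6,5,r); (6,19,l); (8,7,r); (15,13,r); (15,20,l); (18,8,r); (18,16,l); (19,1,l); (19,5,r); (20,6,l); (20,13,r)
final:
nodes: 1:D, 5:O, 6:A, 7:O, 8:A, 13:W, 15:A, 16:O, 18:A, 19:A, 20:A
edges: (6,5,r); (6,19,l); (8,7,r); (15,13,r); (15,20,l); (18,8,r); (18,16,l); (19,1,l); (19,5,r); (20,6,l); (20,13,r)


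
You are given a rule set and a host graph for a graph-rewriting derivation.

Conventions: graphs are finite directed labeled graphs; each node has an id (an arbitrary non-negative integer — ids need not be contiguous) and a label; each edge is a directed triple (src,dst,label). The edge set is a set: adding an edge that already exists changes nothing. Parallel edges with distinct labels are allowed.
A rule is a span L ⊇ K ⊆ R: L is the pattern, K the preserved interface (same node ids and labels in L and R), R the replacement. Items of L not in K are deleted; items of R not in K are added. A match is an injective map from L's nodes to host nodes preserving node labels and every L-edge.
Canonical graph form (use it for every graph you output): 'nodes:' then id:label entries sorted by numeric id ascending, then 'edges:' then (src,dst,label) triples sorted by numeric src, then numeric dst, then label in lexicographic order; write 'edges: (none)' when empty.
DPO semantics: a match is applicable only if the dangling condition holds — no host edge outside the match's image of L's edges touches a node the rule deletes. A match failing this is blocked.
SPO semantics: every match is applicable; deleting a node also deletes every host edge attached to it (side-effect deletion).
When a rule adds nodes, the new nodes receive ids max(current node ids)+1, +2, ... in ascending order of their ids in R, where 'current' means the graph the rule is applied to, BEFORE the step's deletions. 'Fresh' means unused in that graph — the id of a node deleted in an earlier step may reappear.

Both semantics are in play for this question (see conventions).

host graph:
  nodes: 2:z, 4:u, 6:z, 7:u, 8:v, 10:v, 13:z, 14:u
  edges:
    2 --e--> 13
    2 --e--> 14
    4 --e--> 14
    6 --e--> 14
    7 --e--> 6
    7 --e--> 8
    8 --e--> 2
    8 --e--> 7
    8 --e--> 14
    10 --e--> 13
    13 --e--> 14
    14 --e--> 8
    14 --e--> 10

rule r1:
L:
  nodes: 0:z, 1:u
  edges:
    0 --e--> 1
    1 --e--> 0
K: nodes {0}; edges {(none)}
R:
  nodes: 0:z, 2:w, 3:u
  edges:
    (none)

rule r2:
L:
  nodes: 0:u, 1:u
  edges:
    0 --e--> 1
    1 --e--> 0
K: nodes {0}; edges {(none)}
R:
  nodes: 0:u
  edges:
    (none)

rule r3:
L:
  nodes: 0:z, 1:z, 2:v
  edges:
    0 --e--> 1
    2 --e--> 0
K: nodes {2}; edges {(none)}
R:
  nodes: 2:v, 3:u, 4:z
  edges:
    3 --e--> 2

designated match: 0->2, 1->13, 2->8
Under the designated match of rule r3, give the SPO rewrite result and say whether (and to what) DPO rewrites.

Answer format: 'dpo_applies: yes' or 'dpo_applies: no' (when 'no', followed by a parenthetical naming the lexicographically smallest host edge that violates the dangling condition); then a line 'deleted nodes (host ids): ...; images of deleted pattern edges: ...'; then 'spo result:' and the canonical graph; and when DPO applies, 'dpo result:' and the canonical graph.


dpo_applies: no
(the rule deletes node 2, which keeps host edge (2,14,e) outside the match image — the dangling condition fails, DPO blocks; SPO proceeds and side-deletes such edges)
deleted nodes (host ids): 2, 13; images of deleted pattern edges: (2,13,e); (8,2,e)
spo result:
nodes: 4:u, 6:z, 7:u, 8:v, 10:v, 14:u, 15:u, 16:z
edges: (4,14,e); (6,14,e); (7,6,e); (7,8,e); (8,7,e); (8,14,e); (14,8,e); (14,10,e); (15,8,e)


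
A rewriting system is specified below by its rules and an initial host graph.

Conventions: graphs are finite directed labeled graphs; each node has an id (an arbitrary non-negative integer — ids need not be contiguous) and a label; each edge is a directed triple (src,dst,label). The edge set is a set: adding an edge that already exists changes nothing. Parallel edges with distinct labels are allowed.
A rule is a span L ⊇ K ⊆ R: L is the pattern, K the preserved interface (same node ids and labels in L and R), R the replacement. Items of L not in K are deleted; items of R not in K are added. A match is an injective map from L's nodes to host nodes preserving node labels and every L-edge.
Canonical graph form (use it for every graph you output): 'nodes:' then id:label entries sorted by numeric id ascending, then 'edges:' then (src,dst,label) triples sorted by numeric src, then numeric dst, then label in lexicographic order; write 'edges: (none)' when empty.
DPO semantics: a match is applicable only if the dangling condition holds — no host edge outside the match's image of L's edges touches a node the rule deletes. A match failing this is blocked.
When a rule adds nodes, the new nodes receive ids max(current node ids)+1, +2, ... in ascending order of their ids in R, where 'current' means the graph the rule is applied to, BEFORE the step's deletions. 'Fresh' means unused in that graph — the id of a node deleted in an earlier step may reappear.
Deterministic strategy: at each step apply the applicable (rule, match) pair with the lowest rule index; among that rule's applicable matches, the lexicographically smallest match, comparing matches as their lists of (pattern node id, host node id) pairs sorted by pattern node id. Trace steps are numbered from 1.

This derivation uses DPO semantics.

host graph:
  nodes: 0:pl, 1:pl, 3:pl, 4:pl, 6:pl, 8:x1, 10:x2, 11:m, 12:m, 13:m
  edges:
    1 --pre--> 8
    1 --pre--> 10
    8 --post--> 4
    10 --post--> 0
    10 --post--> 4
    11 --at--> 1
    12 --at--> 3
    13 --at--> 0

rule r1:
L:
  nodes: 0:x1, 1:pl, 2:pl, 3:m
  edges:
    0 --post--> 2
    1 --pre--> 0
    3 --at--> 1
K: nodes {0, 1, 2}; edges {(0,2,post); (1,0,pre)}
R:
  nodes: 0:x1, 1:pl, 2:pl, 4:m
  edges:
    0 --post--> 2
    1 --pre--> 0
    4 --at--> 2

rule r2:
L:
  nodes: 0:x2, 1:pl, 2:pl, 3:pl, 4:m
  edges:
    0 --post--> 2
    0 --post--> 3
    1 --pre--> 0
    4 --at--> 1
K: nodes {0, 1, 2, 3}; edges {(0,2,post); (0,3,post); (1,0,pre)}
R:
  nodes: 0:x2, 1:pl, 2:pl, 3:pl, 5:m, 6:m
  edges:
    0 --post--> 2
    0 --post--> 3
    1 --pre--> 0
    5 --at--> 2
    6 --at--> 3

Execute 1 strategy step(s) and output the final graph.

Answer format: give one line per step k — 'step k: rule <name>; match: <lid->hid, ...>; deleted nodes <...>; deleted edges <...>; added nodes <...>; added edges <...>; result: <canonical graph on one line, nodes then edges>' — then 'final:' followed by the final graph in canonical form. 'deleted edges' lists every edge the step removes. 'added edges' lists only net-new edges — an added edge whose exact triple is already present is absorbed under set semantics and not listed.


step 1: rule r1; match: 0->8, 1->1, 2->4, 3->11; deleted nodes 11; deleted edges (11,1,at); added nodes 14; added edges (14,4,at); result: nodes: 0:pl, 1:pl, 3:pl, 4:pl, 6:pl, 8:x1, 10:x2, 12:m, 13:m, 14:m edges: (1,8,pre); (1,10,pre); (8,4,post); (10,0,post); (10,4,post); (12,3,at); (13,0,at); (14,4,at)
final:
nodes: 0:pl, 1:pl, 3:pl, 4:pl, 6:pl, 8:x1, 10:x2, 12:m, 13:m, 14:m
edges: (1,8,pre); (1,10,pre); (8,4,post); (10,0,post); (10,4,post); (12,3,at); (13,0,at); (14,4,at)


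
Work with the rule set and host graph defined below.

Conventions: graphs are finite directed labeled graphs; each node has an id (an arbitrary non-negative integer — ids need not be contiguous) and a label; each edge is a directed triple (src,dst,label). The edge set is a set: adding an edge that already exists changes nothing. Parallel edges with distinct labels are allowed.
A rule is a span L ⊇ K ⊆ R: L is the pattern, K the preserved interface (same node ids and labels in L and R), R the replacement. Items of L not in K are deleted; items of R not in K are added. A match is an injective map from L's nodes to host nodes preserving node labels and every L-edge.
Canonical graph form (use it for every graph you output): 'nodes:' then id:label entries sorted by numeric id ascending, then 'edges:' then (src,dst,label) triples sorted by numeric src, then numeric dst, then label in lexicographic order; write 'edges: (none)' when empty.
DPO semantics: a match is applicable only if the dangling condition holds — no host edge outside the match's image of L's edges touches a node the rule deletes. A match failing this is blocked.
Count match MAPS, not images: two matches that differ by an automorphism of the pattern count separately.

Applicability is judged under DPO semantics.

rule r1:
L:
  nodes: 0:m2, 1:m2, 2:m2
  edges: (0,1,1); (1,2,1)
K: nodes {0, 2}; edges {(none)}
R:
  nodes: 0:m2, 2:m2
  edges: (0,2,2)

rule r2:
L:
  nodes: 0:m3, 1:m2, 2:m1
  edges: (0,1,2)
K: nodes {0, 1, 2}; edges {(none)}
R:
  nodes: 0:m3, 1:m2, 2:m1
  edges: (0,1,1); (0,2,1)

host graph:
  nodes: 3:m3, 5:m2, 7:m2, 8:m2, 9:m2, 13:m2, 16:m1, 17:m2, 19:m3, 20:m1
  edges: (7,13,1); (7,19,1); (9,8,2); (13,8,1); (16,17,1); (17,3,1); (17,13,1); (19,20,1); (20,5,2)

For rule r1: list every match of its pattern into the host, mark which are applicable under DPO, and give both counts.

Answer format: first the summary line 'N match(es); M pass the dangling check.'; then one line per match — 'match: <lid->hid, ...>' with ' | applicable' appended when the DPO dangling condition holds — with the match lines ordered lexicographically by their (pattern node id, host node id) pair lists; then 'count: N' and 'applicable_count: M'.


2 match(es); 0 pass the dangling check.
match: 0->7, 1->13, 2->8
match: 0->17, 1->13, 2->8
count: 2
applicable_count: 0


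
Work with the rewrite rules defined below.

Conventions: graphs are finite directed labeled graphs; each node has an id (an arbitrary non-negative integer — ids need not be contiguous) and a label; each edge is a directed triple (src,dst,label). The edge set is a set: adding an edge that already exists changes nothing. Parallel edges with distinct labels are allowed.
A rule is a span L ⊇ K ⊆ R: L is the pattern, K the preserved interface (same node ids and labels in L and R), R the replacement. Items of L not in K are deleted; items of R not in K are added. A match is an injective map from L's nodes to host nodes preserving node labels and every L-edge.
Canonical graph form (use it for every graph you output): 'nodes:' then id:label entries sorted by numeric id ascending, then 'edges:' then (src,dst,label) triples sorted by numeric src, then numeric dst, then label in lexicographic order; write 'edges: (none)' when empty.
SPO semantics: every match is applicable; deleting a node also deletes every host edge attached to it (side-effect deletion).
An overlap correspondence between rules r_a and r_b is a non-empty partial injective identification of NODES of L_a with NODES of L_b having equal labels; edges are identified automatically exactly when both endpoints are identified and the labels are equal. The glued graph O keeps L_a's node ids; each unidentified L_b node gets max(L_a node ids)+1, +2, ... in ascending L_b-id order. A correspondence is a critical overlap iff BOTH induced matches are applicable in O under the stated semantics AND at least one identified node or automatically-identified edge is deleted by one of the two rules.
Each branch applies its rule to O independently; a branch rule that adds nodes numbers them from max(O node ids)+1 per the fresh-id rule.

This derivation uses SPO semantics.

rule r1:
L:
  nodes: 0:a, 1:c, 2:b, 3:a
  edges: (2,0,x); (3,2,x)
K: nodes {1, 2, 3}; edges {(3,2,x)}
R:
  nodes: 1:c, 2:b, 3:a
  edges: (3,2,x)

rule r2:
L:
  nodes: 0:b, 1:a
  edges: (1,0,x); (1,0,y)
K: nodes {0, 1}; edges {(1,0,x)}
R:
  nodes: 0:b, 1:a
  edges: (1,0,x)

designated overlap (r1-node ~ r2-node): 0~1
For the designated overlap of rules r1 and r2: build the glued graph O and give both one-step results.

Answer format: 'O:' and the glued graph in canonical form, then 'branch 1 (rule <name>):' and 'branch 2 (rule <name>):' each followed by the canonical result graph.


O:
nodes: 0:a, 1:c, 2:b, 3:a, 4:b
edges: (0,4,x); (0,4,y); (2,0,x); (3,2,x)
branch 1 (rule r1):
nodes: 1:c, 2:b, 3:a, 4:b
edges: (3,2,x)
branch 2 (rule r2):
nodes: 0:a, 1:c, 2:b, 3:a, 4:b
edges: (0,4,x); (2,0,x); (3,2,x)
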